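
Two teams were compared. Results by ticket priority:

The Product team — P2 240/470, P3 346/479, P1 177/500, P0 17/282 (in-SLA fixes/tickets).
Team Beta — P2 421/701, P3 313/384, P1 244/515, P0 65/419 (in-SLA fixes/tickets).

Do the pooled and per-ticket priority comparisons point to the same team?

Yes

P2: the Product team 240/470 = 51.1%, Team Beta 421/701 = 60.1% → Team Beta
P3: the Product team 346/479 = 72.2%, Team Beta 313/384 = 81.5% → Team Beta
P1: the Product team 177/500 = 35.4%, Team Beta 244/515 = 47.4% → Team Beta
P0: the Product team 17/282 = 6.0%, Team Beta 65/419 = 15.5% → Team Beta
Overall: the Product team 780/1731 = 45.1%, Team Beta 1043/2019 = 51.7% → Team Beta
Team Beta wins overall and in every ticket group — no reversal.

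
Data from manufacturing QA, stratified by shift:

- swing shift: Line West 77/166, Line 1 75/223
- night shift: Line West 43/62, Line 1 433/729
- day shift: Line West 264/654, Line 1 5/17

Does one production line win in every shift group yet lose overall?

Swing shift: Line West 77/166 = 46.4%, Line 1 75/223 = 33.6% → Line West
Night shift: Line West 43/62 = 69.4%, Line 1 433/729 = 59.4% → Line West
Day shift: Line West 264/654 = 40.4%, Line 1 5/17 = 29.4% → Line West
Overall: Line West 384/882 = 43.5%, Line 1 513/969 = 52.9% → Line 1
Line West wins each shift group but Line 1 wins overall — the comparison reverses. Line West's units skew toward day shift, which has a lower base rate.

Yes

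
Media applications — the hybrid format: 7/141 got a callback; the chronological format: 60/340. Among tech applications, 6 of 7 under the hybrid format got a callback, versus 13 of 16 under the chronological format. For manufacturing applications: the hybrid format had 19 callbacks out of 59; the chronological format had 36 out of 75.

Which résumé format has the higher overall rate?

the chronological format

Media: the hybrid format 7/141 = 5.0%, the chronological format 60/340 = 17.6% → the chronological format
Tech: the hybrid format 6/7 = 85.7%, the chronological format 13/16 = 81.2% → the hybrid format
Manufacturing: the hybrid format 19/59 = 32.2%, the chronological format 36/75 = 48.0% → the chronological format
Overall: the hybrid format 32/207 = 15.5%, the chronological format 109/431 = 25.3% → the chronological format
(Neither sweeps every industry group, but the chronological format has the higher pooled rate.)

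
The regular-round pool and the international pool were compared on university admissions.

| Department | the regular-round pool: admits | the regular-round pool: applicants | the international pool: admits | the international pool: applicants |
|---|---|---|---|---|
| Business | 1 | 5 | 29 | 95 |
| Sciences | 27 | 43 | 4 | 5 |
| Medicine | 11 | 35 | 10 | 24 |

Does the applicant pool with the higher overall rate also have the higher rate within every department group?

No

Business: the regular-round pool 1/5 = 20.0%, the international pool 29/95 = 30.5% → the international pool
Sciences: the regular-round pool 27/43 = 62.8%, the international pool 4/5 = 80.0% → the international pool
Medicine: the regular-round pool 11/35 = 31.4%, the international pool 10/24 = 41.7% → the international pool
Overall: the regular-round pool 39/83 = 47.0%, the international pool 43/124 = 34.7% → the regular-round pool
The international pool wins each department group but the regular-round pool wins overall — the comparison reverses. The international pool's applicants skew toward Business, which has a lower base rate.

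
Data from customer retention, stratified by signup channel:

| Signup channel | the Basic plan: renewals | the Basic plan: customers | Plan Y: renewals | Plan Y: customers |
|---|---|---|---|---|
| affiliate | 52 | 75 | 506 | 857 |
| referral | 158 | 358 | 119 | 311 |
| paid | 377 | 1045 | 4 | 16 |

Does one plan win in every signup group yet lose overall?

Affiliate: the Basic plan 52/75 = 69.3%, Plan Y 506/857 = 59.0% → the Basic plan
Referral: the Basic plan 158/358 = 44.1%, Plan Y 119/311 = 38.3% → the Basic plan
Paid: the Basic plan 377/1045 = 36.1%, Plan Y 4/16 = 25.0% → the Basic plan
Overall: the Basic plan 587/1478 = 39.7%, Plan Y 629/1184 = 53.1% → Plan Y
The Basic plan wins each signup group but Plan Y wins overall — the comparison reverses. The Basic plan's customers skew toward paid, which has a lower base rate.

Yes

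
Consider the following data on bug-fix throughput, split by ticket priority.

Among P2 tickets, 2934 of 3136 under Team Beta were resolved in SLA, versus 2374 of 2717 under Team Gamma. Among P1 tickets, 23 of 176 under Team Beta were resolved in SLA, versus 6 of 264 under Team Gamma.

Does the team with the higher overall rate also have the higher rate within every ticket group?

P2: Team Beta 2934/3136 = 93.6%, Team Gamma 2374/2717 = 87.4% → Team Beta
P1: Team Beta 23/176 = 13.1%, Team Gamma 6/264 = 2.3% → Team Beta
Overall: Team Beta 2957/3312 = 89.3%, Team Gamma 2380/2981 = 79.8% → Team Beta
Team Beta wins overall and in every ticket group — no reversal.

Yes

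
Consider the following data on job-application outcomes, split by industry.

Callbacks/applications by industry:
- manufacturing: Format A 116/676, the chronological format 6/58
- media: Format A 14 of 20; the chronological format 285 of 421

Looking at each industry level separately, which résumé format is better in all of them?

Manufacturing: Format A 116/676 = 17.2%, the chronological format 6/58 = 10.3% → Format A
Media: Format A 14/20 = 70.0%, the chronological format 285/421 = 67.7% → Format A
Format A has the higher rate in both groups.

Format A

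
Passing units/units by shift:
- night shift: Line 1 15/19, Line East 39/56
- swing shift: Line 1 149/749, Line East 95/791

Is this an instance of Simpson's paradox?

No

Night shift: Line 1 15/19 = 78.9%, Line East 39/56 = 69.6% → Line 1
Swing shift: Line 1 149/749 = 19.9%, Line East 95/791 = 12.0% → Line 1
Overall: Line 1 164/768 = 21.4%, Line East 134/847 = 15.8% → Line 1
Line 1 wins overall and in every shift group — no reversal.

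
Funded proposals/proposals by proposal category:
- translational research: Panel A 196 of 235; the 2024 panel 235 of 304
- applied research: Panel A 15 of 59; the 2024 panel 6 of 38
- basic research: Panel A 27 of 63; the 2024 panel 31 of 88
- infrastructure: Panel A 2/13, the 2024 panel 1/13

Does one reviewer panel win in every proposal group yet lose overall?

No

Translational research: Panel A 196/235 = 83.4%, the 2024 panel 235/304 = 77.3% → Panel A
Applied research: Panel A 15/59 = 25.4%, the 2024 panel 6/38 = 15.8% → Panel A
Basic research: Panel A 27/63 = 42.9%, the 2024 panel 31/88 = 35.2% → Panel A
Infrastructure: Panel A 2/13 = 15.4%, the 2024 panel 1/13 = 7.7% → Panel A
Overall: Panel A 240/370 = 64.9%, the 2024 panel 273/443 = 61.6% → Panel A
Panel A wins overall and in every proposal group — no reversal.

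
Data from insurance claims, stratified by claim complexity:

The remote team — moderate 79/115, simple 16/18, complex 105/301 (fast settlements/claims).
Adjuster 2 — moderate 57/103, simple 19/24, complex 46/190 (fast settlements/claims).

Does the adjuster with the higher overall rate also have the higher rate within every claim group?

Yes

Moderate: the remote team 79/115 = 68.7%, Adjuster 2 57/103 = 55.3% → the remote team
Simple: the remote team 16/18 = 88.9%, Adjuster 2 19/24 = 79.2% → the remote team
Complex: the remote team 105/301 = 34.9%, Adjuster 2 46/190 = 24.2% → the remote team
Overall: the remote team 200/434 = 46.1%, Adjuster 2 122/317 = 38.5% → the remote team
The remote team wins overall and in every claim group — no reversal.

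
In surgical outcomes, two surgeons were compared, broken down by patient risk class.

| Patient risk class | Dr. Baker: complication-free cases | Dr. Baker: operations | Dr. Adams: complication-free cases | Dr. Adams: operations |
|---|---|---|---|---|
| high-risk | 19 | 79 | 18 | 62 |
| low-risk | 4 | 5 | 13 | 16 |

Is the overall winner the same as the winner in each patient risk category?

Yes

High-risk: Dr. Baker 19/79 = 24.1%, Dr. Adams 18/62 = 29.0% → Dr. Adams
Low-risk: Dr. Baker 4/5 = 80.0%, Dr. Adams 13/16 = 81.2% → Dr. Adams
Overall: Dr. Baker 23/84 = 27.4%, Dr. Adams 31/78 = 39.7% → Dr. Adams
Dr. Adams wins overall and in every patient risk group — no reversal.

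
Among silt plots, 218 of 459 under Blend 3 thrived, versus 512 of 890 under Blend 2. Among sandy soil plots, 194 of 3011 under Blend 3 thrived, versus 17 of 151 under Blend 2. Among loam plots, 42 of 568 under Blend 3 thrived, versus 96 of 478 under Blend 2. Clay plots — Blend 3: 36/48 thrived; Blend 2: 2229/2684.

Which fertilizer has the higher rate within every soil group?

Silt: Blend 3 218/459 = 47.5%, Blend 2 512/890 = 57.5% → Blend 2
Sandy soil: Blend 3 194/3011 = 6.4%, Blend 2 17/151 = 11.3% → Blend 2
Loam: Blend 3 42/568 = 7.4%, Blend 2 96/478 = 20.1% → Blend 2
Clay: Blend 3 36/48 = 75.0%, Blend 2 2229/2684 = 83.0% → Blend 2
Blend 2 has the higher rate in all 4 groups.

Blend 2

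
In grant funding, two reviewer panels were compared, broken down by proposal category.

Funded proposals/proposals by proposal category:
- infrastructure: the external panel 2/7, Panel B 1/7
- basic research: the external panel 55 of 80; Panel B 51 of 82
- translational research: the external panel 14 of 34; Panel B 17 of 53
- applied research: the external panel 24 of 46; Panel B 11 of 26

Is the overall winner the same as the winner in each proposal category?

Infrastructure: the external panel 2/7 = 28.6%, Panel B 1/7 = 14.3% → the external panel
Basic research: the external panel 55/80 = 68.8%, Panel B 51/82 = 62.2% → the external panel
Translational research: the external panel 14/34 = 41.2%, Panel B 17/53 = 32.1% → the external panel
Applied research: the external panel 24/46 = 52.2%, Panel B 11/26 = 42.3% → the external panel
Overall: the external panel 95/167 = 56.9%, Panel B 80/168 = 47.6% → the external panel
The external panel wins overall and in every proposal group — no reversal.

Yes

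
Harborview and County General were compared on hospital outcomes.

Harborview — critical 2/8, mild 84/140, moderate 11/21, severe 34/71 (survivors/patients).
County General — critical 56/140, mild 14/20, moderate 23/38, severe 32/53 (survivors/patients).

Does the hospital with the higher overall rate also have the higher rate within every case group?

No

Critical: Harborview 2/8 = 25.0%, County General 56/140 = 40.0% → County General
Mild: Harborview 84/140 = 60.0%, County General 14/20 = 70.0% → County General
Moderate: Harborview 11/21 = 52.4%, County General 23/38 = 60.5% → County General
Severe: Harborview 34/71 = 47.9%, County General 32/53 = 60.4% → County General
Overall: Harborview 131/240 = 54.6%, County General 125/251 = 49.8% → Harborview
County General wins each case group but Harborview wins overall — the comparison reverses. County General's patients skew toward critical, which has a lower base rate.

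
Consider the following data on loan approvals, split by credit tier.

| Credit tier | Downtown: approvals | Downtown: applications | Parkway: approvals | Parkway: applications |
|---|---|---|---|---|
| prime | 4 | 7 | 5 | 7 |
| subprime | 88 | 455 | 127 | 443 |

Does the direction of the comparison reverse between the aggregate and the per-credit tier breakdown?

No

Prime: Downtown 4/7 = 57.1%, Parkway 5/7 = 71.4% → Parkway
Subprime: Downtown 88/455 = 19.3%, Parkway 127/443 = 28.7% → Parkway
Overall: Downtown 92/462 = 19.9%, Parkway 132/450 = 29.3% → Parkway
Parkway wins overall and in every credit group — no reversal.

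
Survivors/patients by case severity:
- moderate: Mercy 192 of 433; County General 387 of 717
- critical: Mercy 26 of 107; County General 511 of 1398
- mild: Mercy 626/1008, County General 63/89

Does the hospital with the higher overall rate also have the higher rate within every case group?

No

Moderate: Mercy 192/433 = 44.3%, County General 387/717 = 54.0% → County General
Critical: Mercy 26/107 = 24.3%, County General 511/1398 = 36.6% → County General
Mild: Mercy 626/1008 = 62.1%, County General 63/89 = 70.8% → County General
Overall: Mercy 844/1548 = 54.5%, County General 961/2204 = 43.6% → Mercy
County General wins each case group but Mercy wins overall — the comparison reverses. County General's patients skew toward critical, which has a lower base rate.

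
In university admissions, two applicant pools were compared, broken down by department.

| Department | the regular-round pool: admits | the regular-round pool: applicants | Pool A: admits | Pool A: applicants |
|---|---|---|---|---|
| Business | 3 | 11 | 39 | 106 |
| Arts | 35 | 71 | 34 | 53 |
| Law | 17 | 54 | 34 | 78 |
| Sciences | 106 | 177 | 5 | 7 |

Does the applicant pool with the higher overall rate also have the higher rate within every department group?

Business: the regular-round pool 3/11 = 27.3%, Pool A 39/106 = 36.8% → Pool A
Arts: the regular-round pool 35/71 = 49.3%, Pool A 34/53 = 64.2% → Pool A
Law: the regular-round pool 17/54 = 31.5%, Pool A 34/78 = 43.6% → Pool A
Sciences: the regular-round pool 106/177 = 59.9%, Pool A 5/7 = 71.4% → Pool A
Overall: the regular-round pool 161/313 = 51.4%, Pool A 112/244 = 45.9% → the regular-round pool
Pool A wins each department group but the regular-round pool wins overall — the comparison reverses. Pool A's applicants skew toward Business, which has a lower base rate.

No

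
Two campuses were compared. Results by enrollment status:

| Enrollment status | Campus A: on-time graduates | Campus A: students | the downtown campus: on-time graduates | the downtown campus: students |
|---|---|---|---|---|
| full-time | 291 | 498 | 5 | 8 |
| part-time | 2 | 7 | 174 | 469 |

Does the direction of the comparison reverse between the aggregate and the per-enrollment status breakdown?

Full-time: Campus A 291/498 = 58.4%, the downtown campus 5/8 = 62.5% → the downtown campus
Part-time: Campus A 2/7 = 28.6%, the downtown campus 174/469 = 37.1% → the downtown campus
Overall: Campus A 293/505 = 58.0%, the downtown campus 179/477 = 37.5% → Campus A
The downtown campus wins each enrollment group but Campus A wins overall — the comparison reverses. The downtown campus's students skew toward part-time, which has a lower base rate.

Yes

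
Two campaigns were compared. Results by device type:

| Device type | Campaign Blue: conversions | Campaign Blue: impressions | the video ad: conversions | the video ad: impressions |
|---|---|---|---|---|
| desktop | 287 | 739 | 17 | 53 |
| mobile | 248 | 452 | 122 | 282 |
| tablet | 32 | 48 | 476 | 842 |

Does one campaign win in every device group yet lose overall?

Yes

Desktop: Campaign Blue 287/739 = 38.8%, the video ad 17/53 = 32.1% → Campaign Blue
Mobile: Campaign Blue 248/452 = 54.9%, the video ad 122/282 = 43.3% → Campaign Blue
Tablet: Campaign Blue 32/48 = 66.7%, the video ad 476/842 = 56.5% → Campaign Blue
Overall: Campaign Blue 567/1239 = 45.8%, the video ad 615/1177 = 52.3% → the video ad
Campaign Blue wins each device group but the video ad wins overall — the comparison reverses. Campaign Blue's impressions skew toward desktop, which has a lower base rate.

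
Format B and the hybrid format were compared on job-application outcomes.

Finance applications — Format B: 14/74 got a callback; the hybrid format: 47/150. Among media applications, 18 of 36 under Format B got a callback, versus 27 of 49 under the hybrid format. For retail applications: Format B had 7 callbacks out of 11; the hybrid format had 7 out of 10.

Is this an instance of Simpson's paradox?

Finance: Format B 14/74 = 18.9%, the hybrid format 47/150 = 31.3% → the hybrid format
Media: Format B 18/36 = 50.0%, the hybrid format 27/49 = 55.1% → the hybrid format
Retail: Format B 7/11 = 63.6%, the hybrid format 7/10 = 70.0% → the hybrid format
Overall: Format B 39/121 = 32.2%, the hybrid format 81/209 = 38.8% → the hybrid format
The hybrid format wins overall and in every industry group — no reversal.

No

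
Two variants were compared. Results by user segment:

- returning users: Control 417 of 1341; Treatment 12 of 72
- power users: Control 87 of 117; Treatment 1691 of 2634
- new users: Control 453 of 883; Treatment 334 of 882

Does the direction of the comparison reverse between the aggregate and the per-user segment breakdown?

Returning users: Control 417/1341 = 31.1%, Treatment 12/72 = 16.7% → Control
Power users: Control 87/117 = 74.4%, Treatment 1691/2634 = 64.2% → Control
New users: Control 453/883 = 51.3%, Treatment 334/882 = 37.9% → Control
Overall: Control 957/2341 = 40.9%, Treatment 2037/3588 = 56.8% → Treatment
Control wins each user group but Treatment wins overall — the comparison reverses. Control's views skew toward returning users, which has a lower base rate.

Yes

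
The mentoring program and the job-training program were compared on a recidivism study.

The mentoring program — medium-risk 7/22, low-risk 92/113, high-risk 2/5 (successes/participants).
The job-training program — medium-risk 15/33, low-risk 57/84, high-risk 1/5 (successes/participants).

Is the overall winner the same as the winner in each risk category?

No

Medium-risk: the mentoring program 7/22 = 31.8%, the job-training program 15/33 = 45.5% → the job-training program
Low-risk: the mentoring program 92/113 = 81.4%, the job-training program 57/84 = 67.9% → the mentoring program
High-risk: the mentoring program 2/5 = 40.0%, the job-training program 1/5 = 20.0% → the mentoring program
Overall: the mentoring program 101/140 = 72.1%, the job-training program 73/122 = 59.8% → the mentoring program
Neither sweeps: the mentoring program wins 2 of 3 groups, the job-training program wins 1. The mentoring program wins overall but not every group — no Simpson reversal.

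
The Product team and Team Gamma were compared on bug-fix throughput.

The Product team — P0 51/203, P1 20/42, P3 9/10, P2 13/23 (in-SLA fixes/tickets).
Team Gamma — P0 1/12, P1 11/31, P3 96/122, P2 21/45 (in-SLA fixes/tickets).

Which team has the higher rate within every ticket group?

P0: the Product team 51/203 = 25.1%, Team Gamma 1/12 = 8.3% → the Product team
P1: the Product team 20/42 = 47.6%, Team Gamma 11/31 = 35.5% → the Product team
P3: the Product team 9/10 = 90.0%, Team Gamma 96/122 = 78.7% → the Product team
P2: the Product team 13/23 = 56.5%, Team Gamma 21/45 = 46.7% → the Product team
The Product team has the higher rate in all 4 groups.

the Product team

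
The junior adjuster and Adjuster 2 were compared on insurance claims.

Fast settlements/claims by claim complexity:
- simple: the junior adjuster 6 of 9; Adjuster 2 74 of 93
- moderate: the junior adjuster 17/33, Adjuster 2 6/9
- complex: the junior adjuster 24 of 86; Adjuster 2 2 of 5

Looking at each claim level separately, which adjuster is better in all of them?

Simple: the junior adjuster 6/9 = 66.7%, Adjuster 2 74/93 = 79.6% → Adjuster 2
Moderate: the junior adjuster 17/33 = 51.5%, Adjuster 2 6/9 = 66.7% → Adjuster 2
Complex: the junior adjuster 24/86 = 27.9%, Adjuster 2 2/5 = 40.0% → Adjuster 2
Adjuster 2 has the higher rate in all 3 groups.

Adjuster 2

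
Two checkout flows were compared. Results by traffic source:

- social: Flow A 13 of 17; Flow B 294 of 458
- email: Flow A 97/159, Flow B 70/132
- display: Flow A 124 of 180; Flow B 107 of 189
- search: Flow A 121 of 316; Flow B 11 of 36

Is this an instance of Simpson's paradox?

Yes

Social: Flow A 13/17 = 76.5%, Flow B 294/458 = 64.2% → Flow A
Email: Flow A 97/159 = 61.0%, Flow B 70/132 = 53.0% → Flow A
Display: Flow A 124/180 = 68.9%, Flow B 107/189 = 56.6% → Flow A
Search: Flow A 121/316 = 38.3%, Flow B 11/36 = 30.6% → Flow A
Overall: Flow A 355/672 = 52.8%, Flow B 482/815 = 59.1% → Flow B
Flow A wins each traffic group but Flow B wins overall — the comparison reverses. Flow A's sessions skew toward search, which has a lower base rate.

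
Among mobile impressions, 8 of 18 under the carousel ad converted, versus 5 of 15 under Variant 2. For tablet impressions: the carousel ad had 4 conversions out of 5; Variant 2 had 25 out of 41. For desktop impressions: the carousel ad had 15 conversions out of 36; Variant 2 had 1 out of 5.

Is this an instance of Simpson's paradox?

Yes

Mobile: the carousel ad 8/18 = 44.4%, Variant 2 5/15 = 33.3% → the carousel ad
Tablet: the carousel ad 4/5 = 80.0%, Variant 2 25/41 = 61.0% → the carousel ad
Desktop: the carousel ad 15/36 = 41.7%, Variant 2 1/5 = 20.0% → the carousel ad
Overall: the carousel ad 27/59 = 45.8%, Variant 2 31/61 = 50.8% → Variant 2
The carousel ad wins each device group but Variant 2 wins overall — the comparison reverses. The carousel ad's impressions skew toward desktop, which has a lower base rate.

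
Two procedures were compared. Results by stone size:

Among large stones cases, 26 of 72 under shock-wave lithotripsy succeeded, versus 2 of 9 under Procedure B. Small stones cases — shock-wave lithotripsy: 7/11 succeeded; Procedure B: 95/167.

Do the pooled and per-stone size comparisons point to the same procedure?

No

Large stones: shock-wave lithotripsy 26/72 = 36.1%, Procedure B 2/9 = 22.2% → shock-wave lithotripsy
Small stones: shock-wave lithotripsy 7/11 = 63.6%, Procedure B 95/167 = 56.9% → shock-wave lithotripsy
Overall: shock-wave lithotripsy 33/83 = 39.8%, Procedure B 97/176 = 55.1% → Procedure B
Shock-wave lithotripsy wins each stone group but Procedure B wins overall — the comparison reverses. Shock-wave lithotripsy's cases skew toward large stones, which has a lower base rate.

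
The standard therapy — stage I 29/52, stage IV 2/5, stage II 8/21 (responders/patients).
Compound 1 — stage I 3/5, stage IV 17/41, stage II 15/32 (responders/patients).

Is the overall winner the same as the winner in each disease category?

Stage I: the standard therapy 29/52 = 55.8%, Compound 1 3/5 = 60.0% → Compound 1
Stage IV: the standard therapy 2/5 = 40.0%, Compound 1 17/41 = 41.5% → Compound 1
Stage II: the standard therapy 8/21 = 38.1%, Compound 1 15/32 = 46.9% → Compound 1
Overall: the standard therapy 39/78 = 50.0%, Compound 1 35/78 = 44.9% → the standard therapy
Compound 1 wins each disease group but the standard therapy wins overall — the comparison reverses. Compound 1's patients skew toward stage IV, which has a lower base rate.

No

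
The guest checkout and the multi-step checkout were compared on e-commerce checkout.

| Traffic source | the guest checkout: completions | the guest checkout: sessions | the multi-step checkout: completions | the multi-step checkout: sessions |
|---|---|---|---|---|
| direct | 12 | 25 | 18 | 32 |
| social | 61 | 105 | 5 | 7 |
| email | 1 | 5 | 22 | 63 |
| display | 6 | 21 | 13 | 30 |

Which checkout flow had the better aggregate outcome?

the guest checkout

Direct: the guest checkout 12/25 = 48.0%, the multi-step checkout 18/32 = 56.2% → the multi-step checkout
Social: the guest checkout 61/105 = 58.1%, the multi-step checkout 5/7 = 71.4% → the multi-step checkout
Email: the guest checkout 1/5 = 20.0%, the multi-step checkout 22/63 = 34.9% → the multi-step checkout
Display: the guest checkout 6/21 = 28.6%, the multi-step checkout 13/30 = 43.3% → the multi-step checkout
Overall: the guest checkout 80/156 = 51.3%, the multi-step checkout 58/132 = 43.9% → the guest checkout
(The multi-step checkout wins every traffic group but the guest checkout wins overall — the multi-step checkout's sessions skew toward the low-rate email group.)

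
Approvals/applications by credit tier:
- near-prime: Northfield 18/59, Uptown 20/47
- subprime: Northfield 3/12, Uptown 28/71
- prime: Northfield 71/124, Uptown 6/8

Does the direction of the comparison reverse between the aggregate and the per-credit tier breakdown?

Yes

Near-prime: Northfield 18/59 = 30.5%, Uptown 20/47 = 42.6% → Uptown
Subprime: Northfield 3/12 = 25.0%, Uptown 28/71 = 39.4% → Uptown
Prime: Northfield 71/124 = 57.3%, Uptown 6/8 = 75.0% → Uptown
Overall: Northfield 92/195 = 47.2%, Uptown 54/126 = 42.9% → Northfield
Uptown wins each credit group but Northfield wins overall — the comparison reverses. Uptown's applications skew toward subprime, which has a lower base rate.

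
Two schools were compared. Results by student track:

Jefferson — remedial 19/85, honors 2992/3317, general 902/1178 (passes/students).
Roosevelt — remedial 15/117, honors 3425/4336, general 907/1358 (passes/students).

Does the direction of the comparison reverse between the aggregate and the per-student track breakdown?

Remedial: Jefferson 19/85 = 22.4%, Roosevelt 15/117 = 12.8% → Jefferson
Honors: Jefferson 2992/3317 = 90.2%, Roosevelt 3425/4336 = 79.0% → Jefferson
General: Jefferson 902/1178 = 76.6%, Roosevelt 907/1358 = 66.8% → Jefferson
Overall: Jefferson 3913/4580 = 85.4%, Roosevelt 4347/5811 = 74.8% → Jefferson
Jefferson wins overall and in every student group — no reversal.

No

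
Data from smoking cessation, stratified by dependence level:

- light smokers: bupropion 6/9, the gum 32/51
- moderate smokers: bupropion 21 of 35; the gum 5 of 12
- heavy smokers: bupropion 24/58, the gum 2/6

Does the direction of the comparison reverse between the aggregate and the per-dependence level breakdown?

Yes

Light smokers: bupropion 6/9 = 66.7%, the gum 32/51 = 62.7% → bupropion
Moderate smokers: bupropion 21/35 = 60.0%, the gum 5/12 = 41.7% → bupropion
Heavy smokers: bupropion 24/58 = 41.4%, the gum 2/6 = 33.3% → bupropion
Overall: bupropion 51/102 = 50.0%, the gum 39/69 = 56.5% → the gum
Bupropion wins each dependence group but the gum wins overall — the comparison reverses. Bupropion's participants skew toward heavy smokers, which has a lower base rate.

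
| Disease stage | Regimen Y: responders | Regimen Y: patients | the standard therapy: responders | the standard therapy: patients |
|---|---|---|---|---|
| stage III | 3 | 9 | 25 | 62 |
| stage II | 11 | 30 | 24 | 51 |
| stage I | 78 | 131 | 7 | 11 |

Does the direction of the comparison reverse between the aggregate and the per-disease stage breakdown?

Stage III: Regimen Y 3/9 = 33.3%, the standard therapy 25/62 = 40.3% → the standard therapy
Stage II: Regimen Y 11/30 = 36.7%, the standard therapy 24/51 = 47.1% → the standard therapy
Stage I: Regimen Y 78/131 = 59.5%, the standard therapy 7/11 = 63.6% → the standard therapy
Overall: Regimen Y 92/170 = 54.1%, the standard therapy 56/124 = 45.2% → Regimen Y
The standard therapy wins each disease group but Regimen Y wins overall — the comparison reverses. The standard therapy's patients skew toward stage III, which has a lower base rate.

Yes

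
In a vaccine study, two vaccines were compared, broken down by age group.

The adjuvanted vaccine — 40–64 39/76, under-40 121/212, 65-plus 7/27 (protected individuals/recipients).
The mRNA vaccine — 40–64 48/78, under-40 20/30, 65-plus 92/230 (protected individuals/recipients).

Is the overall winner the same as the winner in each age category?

No

40–64: the adjuvanted vaccine 39/76 = 51.3%, the mRNA vaccine 48/78 = 61.5% → the mRNA vaccine
Under-40: the adjuvanted vaccine 121/212 = 57.1%, the mRNA vaccine 20/30 = 66.7% → the mRNA vaccine
65-plus: the adjuvanted vaccine 7/27 = 25.9%, the mRNA vaccine 92/230 = 40.0% → the mRNA vaccine
Overall: the adjuvanted vaccine 167/315 = 53.0%, the mRNA vaccine 160/338 = 47.3% → the adjuvanted vaccine
The mRNA vaccine wins each age group but the adjuvanted vaccine wins overall — the comparison reverses. The mRNA vaccine's recipients skew toward 65-plus, which has a lower base rate.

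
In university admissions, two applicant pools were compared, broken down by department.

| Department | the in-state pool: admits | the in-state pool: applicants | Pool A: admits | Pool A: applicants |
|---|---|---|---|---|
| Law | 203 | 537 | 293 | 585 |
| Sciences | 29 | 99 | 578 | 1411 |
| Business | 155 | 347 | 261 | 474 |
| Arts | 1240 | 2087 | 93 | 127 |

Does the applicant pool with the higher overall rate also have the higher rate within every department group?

Law: the in-state pool 203/537 = 37.8%, Pool A 293/585 = 50.1% → Pool A
Sciences: the in-state pool 29/99 = 29.3%, Pool A 578/1411 = 41.0% → Pool A
Business: the in-state pool 155/347 = 44.7%, Pool A 261/474 = 55.1% → Pool A
Arts: the in-state pool 1240/2087 = 59.4%, Pool A 93/127 = 73.2% → Pool A
Overall: the in-state pool 1627/3070 = 53.0%, Pool A 1225/2597 = 47.2% → the in-state pool
Pool A wins each department group but the in-state pool wins overall — the comparison reverses. Pool A's applicants skew toward Sciences, which has a lower base rate.

No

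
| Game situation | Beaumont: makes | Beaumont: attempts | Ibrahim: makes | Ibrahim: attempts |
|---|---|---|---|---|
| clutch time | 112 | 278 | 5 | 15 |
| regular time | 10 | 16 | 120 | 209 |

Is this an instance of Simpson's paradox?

Yes

Clutch time: Beaumont 112/278 = 40.3%, Ibrahim 5/15 = 33.3% → Beaumont
Regular time: Beaumont 10/16 = 62.5%, Ibrahim 120/209 = 57.4% → Beaumont
Overall: Beaumont 122/294 = 41.5%, Ibrahim 125/224 = 55.8% → Ibrahim
Beaumont wins each game group but Ibrahim wins overall — the comparison reverses. Beaumont's attempts skew toward clutch time, which has a lower base rate.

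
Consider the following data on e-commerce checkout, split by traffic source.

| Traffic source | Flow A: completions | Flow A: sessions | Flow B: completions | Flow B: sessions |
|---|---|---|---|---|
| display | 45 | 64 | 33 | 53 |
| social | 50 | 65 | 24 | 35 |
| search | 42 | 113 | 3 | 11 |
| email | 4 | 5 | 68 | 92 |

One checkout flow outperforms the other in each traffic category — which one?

Flow A

Display: Flow A 45/64 = 70.3%, Flow B 33/53 = 62.3% → Flow A
Social: Flow A 50/65 = 76.9%, Flow B 24/35 = 68.6% → Flow A
Search: Flow A 42/113 = 37.2%, Flow B 3/11 = 27.3% → Flow A
Email: Flow A 4/5 = 80.0%, Flow B 68/92 = 73.9% → Flow A
Flow A has the higher rate in all 4 groups.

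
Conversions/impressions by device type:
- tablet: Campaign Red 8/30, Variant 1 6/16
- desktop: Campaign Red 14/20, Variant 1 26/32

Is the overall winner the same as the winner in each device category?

Tablet: Campaign Red 8/30 = 26.7%, Variant 1 6/16 = 37.5% → Variant 1
Desktop: Campaign Red 14/20 = 70.0%, Variant 1 26/32 = 81.2% → Variant 1
Overall: Campaign Red 22/50 = 44.0%, Variant 1 32/48 = 66.7% → Variant 1
Variant 1 wins overall and in every device group — no reversal.

Yes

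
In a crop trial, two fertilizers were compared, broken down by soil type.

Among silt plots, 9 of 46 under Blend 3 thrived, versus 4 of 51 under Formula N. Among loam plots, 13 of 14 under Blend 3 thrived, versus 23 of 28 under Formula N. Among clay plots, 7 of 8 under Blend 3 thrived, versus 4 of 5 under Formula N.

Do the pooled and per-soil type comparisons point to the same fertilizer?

Silt: Blend 3 9/46 = 19.6%, Formula N 4/51 = 7.8% → Blend 3
Loam: Blend 3 13/14 = 92.9%, Formula N 23/28 = 82.1% → Blend 3
Clay: Blend 3 7/8 = 87.5%, Formula N 4/5 = 80.0% → Blend 3
Overall: Blend 3 29/68 = 42.6%, Formula N 31/84 = 36.9% → Blend 3
Blend 3 wins overall and in every soil group — no reversal.

Yes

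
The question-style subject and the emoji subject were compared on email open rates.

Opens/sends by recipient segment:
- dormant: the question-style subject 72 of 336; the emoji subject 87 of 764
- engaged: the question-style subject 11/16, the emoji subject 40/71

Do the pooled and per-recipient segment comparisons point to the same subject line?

Dormant: the question-style subject 72/336 = 21.4%, the emoji subject 87/764 = 11.4% → the question-style subject
Engaged: the question-style subject 11/16 = 68.8%, the emoji subject 40/71 = 56.3% → the question-style subject
Overall: the question-style subject 83/352 = 23.6%, the emoji subject 127/835 = 15.2% → the question-style subject
The question-style subject wins overall and in every recipient group — no reversal.

Yes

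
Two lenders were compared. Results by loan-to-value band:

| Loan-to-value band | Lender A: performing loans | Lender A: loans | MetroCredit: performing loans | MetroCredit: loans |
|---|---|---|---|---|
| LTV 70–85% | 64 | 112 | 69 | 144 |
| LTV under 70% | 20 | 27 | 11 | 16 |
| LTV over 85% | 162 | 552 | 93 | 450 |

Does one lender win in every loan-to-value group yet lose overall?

No

LTV 70–85%: Lender A 64/112 = 57.1%, MetroCredit 69/144 = 47.9% → Lender A
LTV under 70%: Lender A 20/27 = 74.1%, MetroCredit 11/16 = 68.8% → Lender A
LTV over 85%: Lender A 162/552 = 29.3%, MetroCredit 93/450 = 20.7% → Lender A
Overall: Lender A 246/691 = 35.6%, MetroCredit 173/610 = 28.4% → Lender A
Lender A wins overall and in every loan-to-value group — no reversal.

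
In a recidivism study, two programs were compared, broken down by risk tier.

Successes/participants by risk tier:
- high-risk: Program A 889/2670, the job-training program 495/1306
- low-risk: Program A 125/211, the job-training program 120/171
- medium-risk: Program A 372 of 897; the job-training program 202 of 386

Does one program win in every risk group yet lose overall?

High-risk: Program A 889/2670 = 33.3%, the job-training program 495/1306 = 37.9% → the job-training program
Low-risk: Program A 125/211 = 59.2%, the job-training program 120/171 = 70.2% → the job-training program
Medium-risk: Program A 372/897 = 41.5%, the job-training program 202/386 = 52.3% → the job-training program
Overall: Program A 1386/3778 = 36.7%, the job-training program 817/1863 = 43.9% → the job-training program
The job-training program wins overall and in every risk group — no reversal.

No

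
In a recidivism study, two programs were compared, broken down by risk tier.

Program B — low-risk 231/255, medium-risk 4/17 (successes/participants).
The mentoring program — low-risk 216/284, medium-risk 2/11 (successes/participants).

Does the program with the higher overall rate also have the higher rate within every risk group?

Yes

Low-risk: Program B 231/255 = 90.6%, the mentoring program 216/284 = 76.1% → Program B
Medium-risk: Program B 4/17 = 23.5%, the mentoring program 2/11 = 18.2% → Program B
Overall: Program B 235/272 = 86.4%, the mentoring program 218/295 = 73.9% → Program B
Program B wins overall and in every risk group — no reversal.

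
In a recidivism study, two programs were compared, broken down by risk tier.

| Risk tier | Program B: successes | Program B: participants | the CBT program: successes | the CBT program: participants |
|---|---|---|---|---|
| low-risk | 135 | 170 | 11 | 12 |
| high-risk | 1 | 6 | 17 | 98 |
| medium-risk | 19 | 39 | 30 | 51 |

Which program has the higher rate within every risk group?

Low-risk: Program B 135/170 = 79.4%, the CBT program 11/12 = 91.7% → the CBT program
High-risk: Program B 1/6 = 16.7%, the CBT program 17/98 = 17.3% → the CBT program
Medium-risk: Program B 19/39 = 48.7%, the CBT program 30/51 = 58.8% → the CBT program
The CBT program has the higher rate in all 3 groups.

the CBT program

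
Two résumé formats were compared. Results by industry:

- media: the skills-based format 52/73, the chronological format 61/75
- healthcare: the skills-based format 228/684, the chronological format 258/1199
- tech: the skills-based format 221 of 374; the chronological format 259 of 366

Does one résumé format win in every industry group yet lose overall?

Media: the skills-based format 52/73 = 71.2%, the chronological format 61/75 = 81.3% → the chronological format
Healthcare: the skills-based format 228/684 = 33.3%, the chronological format 258/1199 = 21.5% → the skills-based format
Tech: the skills-based format 221/374 = 59.1%, the chronological format 259/366 = 70.8% → the chronological format
Overall: the skills-based format 501/1131 = 44.3%, the chronological format 578/1640 = 35.2% → the skills-based format
Neither sweeps: the skills-based format wins 1 of 3 groups, the chronological format wins 2. The skills-based format wins overall but not every group — no Simpson reversal.

No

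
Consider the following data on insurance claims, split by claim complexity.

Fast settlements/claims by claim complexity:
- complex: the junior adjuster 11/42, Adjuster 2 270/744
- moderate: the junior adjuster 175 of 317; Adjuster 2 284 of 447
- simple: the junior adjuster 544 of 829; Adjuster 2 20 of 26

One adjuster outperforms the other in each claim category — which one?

Complex: the junior adjuster 11/42 = 26.2%, Adjuster 2 270/744 = 36.3% → Adjuster 2
Moderate: the junior adjuster 175/317 = 55.2%, Adjuster 2 284/447 = 63.5% → Adjuster 2
Simple: the junior adjuster 544/829 = 65.6%, Adjuster 2 20/26 = 76.9% → Adjuster 2
Adjuster 2 has the higher rate in all 3 groups.

Adjuster 2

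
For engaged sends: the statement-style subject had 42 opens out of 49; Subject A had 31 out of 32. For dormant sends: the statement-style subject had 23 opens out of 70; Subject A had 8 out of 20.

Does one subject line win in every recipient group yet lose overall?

Engaged: the statement-style subject 42/49 = 85.7%, Subject A 31/32 = 96.9% → Subject A
Dormant: the statement-style subject 23/70 = 32.9%, Subject A 8/20 = 40.0% → Subject A
Overall: the statement-style subject 65/119 = 54.6%, Subject A 39/52 = 75.0% → Subject A
Subject A wins overall and in every recipient group — no reversal.

No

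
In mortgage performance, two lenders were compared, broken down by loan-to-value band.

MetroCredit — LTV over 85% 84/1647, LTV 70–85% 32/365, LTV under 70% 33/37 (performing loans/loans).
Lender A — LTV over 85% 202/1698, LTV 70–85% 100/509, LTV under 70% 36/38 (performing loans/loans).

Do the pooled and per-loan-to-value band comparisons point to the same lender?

LTV over 85%: MetroCredit 84/1647 = 5.1%, Lender A 202/1698 = 11.9% → Lender A
LTV 70–85%: MetroCredit 32/365 = 8.8%, Lender A 100/509 = 19.6% → Lender A
LTV under 70%: MetroCredit 33/37 = 89.2%, Lender A 36/38 = 94.7% → Lender A
Overall: MetroCredit 149/2049 = 7.3%, Lender A 338/2245 = 15.1% → Lender A
Lender A wins overall and in every loan-to-value group — no reversal.

Yes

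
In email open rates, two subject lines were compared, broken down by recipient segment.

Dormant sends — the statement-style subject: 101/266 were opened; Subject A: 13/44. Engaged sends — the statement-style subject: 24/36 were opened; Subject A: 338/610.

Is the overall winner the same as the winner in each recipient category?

No

Dormant: the statement-style subject 101/266 = 38.0%, Subject A 13/44 = 29.5% → the statement-style subject
Engaged: the statement-style subject 24/36 = 66.7%, Subject A 338/610 = 55.4% → the statement-style subject
Overall: the statement-style subject 125/302 = 41.4%, Subject A 351/654 = 53.7% → Subject A
The statement-style subject wins each recipient group but Subject A wins overall — the comparison reverses. The statement-style subject's sends skew toward dormant, which has a lower base rate.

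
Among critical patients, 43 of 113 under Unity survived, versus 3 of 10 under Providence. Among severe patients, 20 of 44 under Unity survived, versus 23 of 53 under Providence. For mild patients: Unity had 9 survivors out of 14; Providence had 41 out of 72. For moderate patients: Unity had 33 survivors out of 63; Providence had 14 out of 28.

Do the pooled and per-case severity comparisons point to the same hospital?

Critical: Unity 43/113 = 38.1%, Providence 3/10 = 30.0% → Unity
Severe: Unity 20/44 = 45.5%, Providence 23/53 = 43.4% → Unity
Mild: Unity 9/14 = 64.3%, Providence 41/72 = 56.9% → Unity
Moderate: Unity 33/63 = 52.4%, Providence 14/28 = 50.0% → Unity
Overall: Unity 105/234 = 44.9%, Providence 81/163 = 49.7% → Providence
Unity wins each case group but Providence wins overall — the comparison reverses. Unity's patients skew toward critical, which has a lower base rate.

No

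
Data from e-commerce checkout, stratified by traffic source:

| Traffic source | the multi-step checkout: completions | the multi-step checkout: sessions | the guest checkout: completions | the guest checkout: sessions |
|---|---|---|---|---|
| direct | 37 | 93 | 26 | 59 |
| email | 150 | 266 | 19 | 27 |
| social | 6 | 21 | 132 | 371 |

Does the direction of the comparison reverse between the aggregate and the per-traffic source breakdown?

Yes

Direct: the multi-step checkout 37/93 = 39.8%, the guest checkout 26/59 = 44.1% → the guest checkout
Email: the multi-step checkout 150/266 = 56.4%, the guest checkout 19/27 = 70.4% → the guest checkout
Social: the multi-step checkout 6/21 = 28.6%, the guest checkout 132/371 = 35.6% → the guest checkout
Overall: the multi-step checkout 193/380 = 50.8%, the guest checkout 177/457 = 38.7% → the multi-step checkout
The guest checkout wins each traffic group but the multi-step checkout wins overall — the comparison reverses. The guest checkout's sessions skew toward social, which has a lower base rate.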